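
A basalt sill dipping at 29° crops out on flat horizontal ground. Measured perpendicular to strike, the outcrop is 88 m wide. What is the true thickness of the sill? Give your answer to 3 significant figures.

True thickness t = w · sin(dip) = 88 × sin 29°
t = 88 × 0.4848 = 42.663 m

42.7 m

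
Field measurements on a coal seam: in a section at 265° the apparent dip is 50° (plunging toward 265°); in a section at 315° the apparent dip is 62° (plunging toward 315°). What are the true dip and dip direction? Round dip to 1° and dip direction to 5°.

true dip 62°, dip direction 315°

Represent each trace as a vector plunging at its apparent dip toward its trend (east-north-up frame): v₁ = (-0.640, -0.056, -0.766), v₂ = (-0.332, 0.332, -0.883).
The plane normal is n = v₁ × v₂ ∝ (-0.304, 0.311, 0.231).
True dip = arccos(n_z / |n|) = arccos(0.4694) = 62.0°.
Dip direction = azimuth of (n_x, n_y) = atan2(-0.304, 0.311) = 316°.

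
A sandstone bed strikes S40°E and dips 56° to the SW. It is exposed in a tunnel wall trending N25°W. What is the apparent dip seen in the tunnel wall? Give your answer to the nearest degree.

21°

The section lies 15° from the strike.
tan α = tan 56° × sin 15° = 1.4826 × 0.2588 = 0.3837
apparent dip = arctan 0.3837 = 20.99°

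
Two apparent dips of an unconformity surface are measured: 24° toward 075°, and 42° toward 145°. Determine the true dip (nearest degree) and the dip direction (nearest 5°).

true dip 42°, dip direction 135°

Represent each trace as a vector plunging at its apparent dip toward its trend (east-north-up frame): v₁ = (0.882, 0.236, -0.407), v₂ = (0.426, -0.609, -0.669).
Cross product v₁ × v₂ gives the pole to the plane: n ∝ (0.406, -0.417, 0.638).
Dip δ = arctan(|n_h|/n_z) = arctan(0.582/0.638) = 42.4°.
The horizontal component of n points toward azimuth atan2(n_x, n_y) = 136°, the dip direction.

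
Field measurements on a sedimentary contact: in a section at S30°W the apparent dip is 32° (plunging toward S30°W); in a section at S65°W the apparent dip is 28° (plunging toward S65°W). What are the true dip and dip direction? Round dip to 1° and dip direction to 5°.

Each apparent-dip line lies in the plane. As unit vectors (x east, y north, z up), v₁ plunges 32°→S30°W and v₂ plunges 28°→S65°W.
Cross product v₁ × v₂ gives the pole to the plane: n ∝ (-0.147, -0.225, 0.429).
tan δ = √(n_x²+n_y²)/n_z = 0.269/0.429, so δ = 32.0°.
The horizontal component of n points toward azimuth atan2(n_x, n_y) = 213°, the dip direction.

true dip 32°, dip direction 215°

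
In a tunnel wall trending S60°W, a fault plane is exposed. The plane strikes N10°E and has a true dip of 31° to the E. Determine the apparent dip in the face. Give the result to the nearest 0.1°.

The strike is N10°E and the section trends S60°W; the acute angle between them is β = 50°.
tan(apparent dip) = tan 31° · sin 50° = 0.4603
α = arctan(0.4603) = 24.72°

24.7°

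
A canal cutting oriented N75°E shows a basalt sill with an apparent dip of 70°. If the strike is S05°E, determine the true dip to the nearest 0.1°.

The section is 80° from the strike.
tan(true dip) = tan 70° / sin 80° = 2.7899
true dip = arctan 2.7899 = 70.28°

70.3°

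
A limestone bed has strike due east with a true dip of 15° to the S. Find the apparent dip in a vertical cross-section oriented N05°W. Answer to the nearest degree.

15°

Angle between strike (due east) and section (N05°W): β = 85°.
tan α = tan 15° × sin 85° = 0.2679 × 0.9962 = 0.2669
α = arctan(0.2669) = 14.95°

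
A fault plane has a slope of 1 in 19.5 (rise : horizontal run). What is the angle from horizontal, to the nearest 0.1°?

tan θ = 1/19.5 = 0.0513
θ = arctan(0.0513) = 2.94°

2.9°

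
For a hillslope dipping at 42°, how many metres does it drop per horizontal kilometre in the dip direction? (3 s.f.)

900 m

drop per km = 1000 × tan 42° = 1000 × 0.9004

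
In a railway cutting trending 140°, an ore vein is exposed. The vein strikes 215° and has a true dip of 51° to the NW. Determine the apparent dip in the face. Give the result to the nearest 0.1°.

50.0°

Angle between strike (215°) and section (140°): β = 75°.
tan(apparent dip) = tan 51° · sin 75° = 1.1928
apparent dip = arctan 1.1928 = 50.03°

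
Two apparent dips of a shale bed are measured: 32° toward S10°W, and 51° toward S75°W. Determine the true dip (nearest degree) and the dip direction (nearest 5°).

true dip 51°, dip direction 250°

The two traces are lines in the plane: v₁ = (sin 190°·cos 32°, cos 190°·cos 32°, −sin 32°), v₂ = (sin 255°·cos 51°, cos 255°·cos 51°, −sin 51°).
The plane normal is n = v₁ × v₂ ∝ (-0.563, -0.208, 0.484).
Dip δ = arctan(|n_h|/n_z) = arctan(0.600/0.484) = 51.1°.
Dip direction = atan2(-0.563, -0.208) = 250° (azimuth of n's horizontal projection).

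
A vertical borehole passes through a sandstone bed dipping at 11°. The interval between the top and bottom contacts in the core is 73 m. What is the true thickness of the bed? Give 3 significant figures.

True thickness t = h · cos(dip) = 73 × cos 11°
t = 73 × 0.9816 = 71.659 m

71.7 m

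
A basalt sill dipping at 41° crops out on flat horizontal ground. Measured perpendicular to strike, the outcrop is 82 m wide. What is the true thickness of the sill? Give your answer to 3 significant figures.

53.8 m

True thickness t = w · sin(dip) = 82 × sin 41°
t = 82 × 0.6561 = 53.797 m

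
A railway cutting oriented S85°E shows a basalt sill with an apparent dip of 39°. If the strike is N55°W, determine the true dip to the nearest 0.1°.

58.3°

β = acute angle between strike N55°W and section S85°E = 30°.
tan δ = tan α / sin β = tan 39° / sin 30° = 0.8098 / 0.5000 = 1.6196
δ = arctan(1.6196) = 58.31°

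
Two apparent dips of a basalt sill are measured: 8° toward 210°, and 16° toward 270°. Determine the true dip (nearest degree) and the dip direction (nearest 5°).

Each apparent-dip line lies in the plane. As unit vectors (x east, y north, z up), v₁ plunges 8°→210° and v₂ plunges 16°→270°.
Cross product v₁ × v₂ gives the pole to the plane: n ∝ (-0.236, 0.003, 0.824).
True dip = arccos(n_z / |n|) = arccos(0.9613) = 16.0°.
Dip direction = azimuth of (n_x, n_y) = atan2(-0.236, 0.003) = 271°.

true dip 16°, dip direction 270°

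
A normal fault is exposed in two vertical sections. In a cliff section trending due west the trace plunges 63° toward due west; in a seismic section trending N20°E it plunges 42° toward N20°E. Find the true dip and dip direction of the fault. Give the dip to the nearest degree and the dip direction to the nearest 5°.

true dip 69°, dip direction 310°

Each apparent-dip line lies in the plane. As unit vectors (x east, y north, z up), v₁ plunges 63°→due west and v₂ plunges 42°→N20°E.
The plane normal is n = v₁ × v₂ ∝ (-0.622, 0.530, 0.317).
True dip = arccos(n_z / |n|) = arccos(0.3616) = 68.8°.
Dip direction = atan2(-0.622, 0.530) = 310° (azimuth of n's horizontal projection).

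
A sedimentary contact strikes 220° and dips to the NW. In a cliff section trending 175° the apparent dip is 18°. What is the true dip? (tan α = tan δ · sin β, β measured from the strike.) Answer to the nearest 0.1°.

β = acute angle between strike 220° and section 175° = 45°.
tan(true dip) = tan 18° / sin 45° = 0.4595
δ = arctan(0.4595) = 24.68°

24.7°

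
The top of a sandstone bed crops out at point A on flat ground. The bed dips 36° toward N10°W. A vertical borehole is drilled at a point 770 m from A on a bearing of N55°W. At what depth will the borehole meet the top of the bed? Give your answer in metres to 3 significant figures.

The hole lies 45° from the dip direction, so the down-dip offset is 770 × cos 45° = 544.47 m.
Depth = down-dip offset × tan(dip) = 544.47 × tan 36° = 544.47 × 0.7265
Depth = 395.58 m

396 m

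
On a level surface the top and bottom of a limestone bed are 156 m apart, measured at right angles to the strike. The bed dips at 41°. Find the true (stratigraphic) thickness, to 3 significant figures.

True thickness t = w · sin(dip) = 156 × sin 41°
t = 156 × 0.6561 = 102.345 m

102 m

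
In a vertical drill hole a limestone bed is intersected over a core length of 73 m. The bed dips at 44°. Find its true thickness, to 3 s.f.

True thickness t = h · cos(dip) = 73 × cos 44°
t = 73 × 0.7193 = 52.512 m

52.5 m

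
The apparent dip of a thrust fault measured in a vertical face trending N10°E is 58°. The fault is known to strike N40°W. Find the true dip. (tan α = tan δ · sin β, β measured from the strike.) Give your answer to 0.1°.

β = acute angle between strike N40°W and section N10°E = 50°.
tan(true dip) = tan 58° / sin 50° = 2.0891
true dip = arctan 2.0891 = 64.42°

64.4°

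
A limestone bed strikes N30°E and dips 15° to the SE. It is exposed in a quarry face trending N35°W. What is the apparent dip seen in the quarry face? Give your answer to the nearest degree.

The strike is N30°E and the section trends N35°W; the acute angle between them is β = 65°.
tan α = tan 15° × sin 65° = 0.2679 × 0.9063 = 0.2428
α = arctan(0.2428) = 13.65°

14°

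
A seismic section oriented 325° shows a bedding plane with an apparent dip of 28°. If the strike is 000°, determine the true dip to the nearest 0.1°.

The section is 35° from the strike.
tan(true dip) = tan 28° / sin 35° = 0.9270
true dip = arctan 0.9270 = 42.83°

42.8°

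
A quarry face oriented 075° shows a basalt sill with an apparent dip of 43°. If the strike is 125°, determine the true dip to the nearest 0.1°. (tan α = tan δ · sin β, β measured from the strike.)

The section is 50° from the strike.
tan δ = tan α / sin β = tan 43° / sin 50° = 0.9325 / 0.7660 = 1.2173
true dip = arctan 1.2173 = 50.60°

50.6°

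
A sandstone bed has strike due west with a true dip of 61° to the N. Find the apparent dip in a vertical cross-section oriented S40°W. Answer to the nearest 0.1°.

54.1°

The section lies 50° from the strike.
tan(apparent dip) = tan 61° · sin 50° = 1.3820
apparent dip = arctan 1.3820 = 54.11°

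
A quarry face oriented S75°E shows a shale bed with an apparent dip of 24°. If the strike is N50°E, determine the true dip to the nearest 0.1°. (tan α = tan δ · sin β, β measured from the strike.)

28.5°

The section is 55° from the strike.
tan δ = tan α / sin β = tan 24° / sin 55° = 0.4452 / 0.8192 = 0.5435
δ = arctan(0.5435) = 28.53°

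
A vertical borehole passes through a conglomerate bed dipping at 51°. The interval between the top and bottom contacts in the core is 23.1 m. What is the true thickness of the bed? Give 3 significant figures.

True thickness t = h · cos(dip) = 23.1 × cos 51°
t = 23.1 × 0.6293 = 14.537 m

14.5 m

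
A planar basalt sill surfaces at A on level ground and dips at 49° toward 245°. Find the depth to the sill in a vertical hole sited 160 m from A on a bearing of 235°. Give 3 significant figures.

181 m

The hole lies 10° from the dip direction, so the down-dip offset is 160 × cos 10° = 157.57 m.
Depth = down-dip offset × tan(dip) = 157.57 × tan 49° = 157.57 × 1.1504
Depth = 181.26 m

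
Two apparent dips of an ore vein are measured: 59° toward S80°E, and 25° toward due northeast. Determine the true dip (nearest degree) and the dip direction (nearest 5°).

Each apparent-dip line lies in the plane. As unit vectors (x east, y north, z up), v₁ plunges 59°→S80°E and v₂ plunges 25°→due northeast.
n = v₁ × v₂ = (0.587, -0.335, 0.382) (taken with n_z > 0).
tan δ = √(n_x²+n_y²)/n_z = 0.676/0.382, so δ = 60.5°.
Dip direction = atan2(0.587, -0.335) = 120° (azimuth of n's horizontal projection).

true dip 61°, dip direction 120°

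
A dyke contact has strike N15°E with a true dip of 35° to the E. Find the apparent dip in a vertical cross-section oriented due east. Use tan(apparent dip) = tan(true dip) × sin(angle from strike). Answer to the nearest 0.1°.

34.1°

Angle between strike (N15°E) and section (due east): β = 75°.
tan(apparent dip) = tan 35° · sin 75° = 0.6763
apparent dip = arctan 0.6763 = 34.07°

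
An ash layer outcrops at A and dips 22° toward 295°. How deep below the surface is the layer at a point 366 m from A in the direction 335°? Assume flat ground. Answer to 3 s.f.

The hole lies 40° from the dip direction, so the down-dip offset is 366 × cos 40° = 280.37 m.
Depth = down-dip offset × tan(dip) = 280.37 × tan 22° = 280.37 × 0.4040
Depth = 113.28 m

113 m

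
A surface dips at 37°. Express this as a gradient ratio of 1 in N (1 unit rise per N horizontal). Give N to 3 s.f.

1 : N means tan θ = 1/N, so N = 1/tan 37° = 1/0.7536

1 in 1.33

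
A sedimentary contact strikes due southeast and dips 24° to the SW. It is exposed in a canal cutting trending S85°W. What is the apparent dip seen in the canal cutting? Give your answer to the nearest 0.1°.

18.8°

The strike is due southeast and the section trends S85°W; the acute angle between them is β = 50°.
tan α = tan 24° × sin 50° = 0.4452 × 0.7660 = 0.3411
α = arctan(0.3411) = 18.83°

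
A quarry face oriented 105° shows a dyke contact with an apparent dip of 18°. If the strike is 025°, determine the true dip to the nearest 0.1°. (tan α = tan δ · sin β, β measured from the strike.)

18.3°

β = acute angle between strike 025° and section 105° = 80°.
tan δ = tan α / sin β = tan 18° / sin 80° = 0.3249 / 0.9848 = 0.3299
δ = arctan(0.3299) = 18.26°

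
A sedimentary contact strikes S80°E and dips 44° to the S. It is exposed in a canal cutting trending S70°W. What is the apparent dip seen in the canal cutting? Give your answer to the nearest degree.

26°

The strike is S80°E and the section trends S70°W; the acute angle between them is β = 30°.
tan(apparent dip) = tan 44° · sin 30° = 0.4828
α = arctan(0.4828) = 25.77°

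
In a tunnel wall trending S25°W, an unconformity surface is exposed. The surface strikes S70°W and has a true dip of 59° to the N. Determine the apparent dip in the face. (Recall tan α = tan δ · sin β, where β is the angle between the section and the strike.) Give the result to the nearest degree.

The section lies 45° from the strike.
tan(apparent dip) = tan 59° · sin 45° = 1.1768
apparent dip = arctan 1.1768 = 49.64°

50°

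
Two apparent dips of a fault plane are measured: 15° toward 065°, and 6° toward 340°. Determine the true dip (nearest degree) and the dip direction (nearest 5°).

true dip 16°, dip direction 050°

Each apparent-dip line lies in the plane. As unit vectors (x east, y north, z up), v₁ plunges 15°→065° and v₂ plunges 6°→340°.
Cross product v₁ × v₂ gives the pole to the plane: n ∝ (0.199, 0.180, 0.957).
Dip δ = arctan(|n_h|/n_z) = arctan(0.268/0.957) = 15.7°.
Dip direction = atan2(0.199, 0.180) = 48° (azimuth of n's horizontal projection).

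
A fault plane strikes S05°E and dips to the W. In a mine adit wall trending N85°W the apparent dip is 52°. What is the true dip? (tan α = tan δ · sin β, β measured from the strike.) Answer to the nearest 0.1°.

The section is 80° from the strike.
tan δ = tan α / sin β = tan 52° / sin 80° = 1.2799 / 0.9848 = 1.2997
δ = arctan(1.2997) = 52.42°

52.4°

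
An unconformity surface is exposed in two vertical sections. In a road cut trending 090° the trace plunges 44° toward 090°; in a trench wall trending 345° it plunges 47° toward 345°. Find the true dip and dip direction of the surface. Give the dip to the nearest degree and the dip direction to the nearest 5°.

Represent each trace as a vector plunging at its apparent dip toward its trend (east-north-up frame): v₁ = (0.719, 0.000, -0.695), v₂ = (-0.177, 0.659, -0.731).
The plane normal is n = v₁ × v₂ ∝ (0.458, 0.649, 0.474).
Dip δ = arctan(|n_h|/n_z) = arctan(0.794/0.474) = 59.2°.
Dip direction = atan2(0.458, 0.649) = 35° (azimuth of n's horizontal projection).

true dip 59°, dip direction 035°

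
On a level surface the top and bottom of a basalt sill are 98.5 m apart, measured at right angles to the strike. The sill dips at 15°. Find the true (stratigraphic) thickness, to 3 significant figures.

25.5 m

True thickness t = w · sin(dip) = 98.5 × sin 15°
t = 98.5 × 0.2588 = 25.494 m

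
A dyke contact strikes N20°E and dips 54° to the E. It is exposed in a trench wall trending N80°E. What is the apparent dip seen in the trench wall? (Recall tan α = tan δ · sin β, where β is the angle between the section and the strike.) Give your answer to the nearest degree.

50°

The section lies 60° from the strike.
tan(apparent dip) = tan 54° · sin 60° = 1.1920
apparent dip = arctan 1.1920 = 50.01°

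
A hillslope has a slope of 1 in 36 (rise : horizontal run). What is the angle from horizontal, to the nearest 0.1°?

1.6°

tan θ = 1/36 = 0.0278
θ = arctan(0.0278) = 1.59°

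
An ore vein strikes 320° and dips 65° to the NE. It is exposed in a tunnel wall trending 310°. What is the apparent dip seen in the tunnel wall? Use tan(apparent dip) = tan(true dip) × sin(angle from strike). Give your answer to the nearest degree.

20°

Angle between strike (320°) and section (310°): β = 10°.
tan α = tan 65° × sin 10° = 2.1445 × 0.1736 = 0.3724
α = arctan(0.3724) = 20.42°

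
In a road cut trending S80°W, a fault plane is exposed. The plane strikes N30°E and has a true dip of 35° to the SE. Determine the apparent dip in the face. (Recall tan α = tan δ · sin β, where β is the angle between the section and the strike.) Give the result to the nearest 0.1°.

Angle between strike (N30°E) and section (S80°W): β = 50°.
tan(apparent dip) = tan 35° · sin 50° = 0.5364
α = arctan(0.5364) = 28.21°

28.2°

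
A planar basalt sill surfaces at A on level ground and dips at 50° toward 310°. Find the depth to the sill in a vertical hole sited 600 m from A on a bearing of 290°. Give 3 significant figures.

The hole lies 20° from the dip direction, so the down-dip offset is 600 × cos 20° = 563.82 m.
Depth = down-dip offset × tan(dip) = 563.82 × tan 50° = 563.82 × 1.1918
Depth = 671.93 m

672 m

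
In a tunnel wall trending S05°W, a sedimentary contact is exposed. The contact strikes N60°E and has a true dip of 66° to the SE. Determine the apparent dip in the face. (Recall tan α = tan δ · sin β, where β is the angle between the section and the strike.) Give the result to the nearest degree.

61°

The section lies 55° from the strike.
tan(apparent dip) = tan 66° · sin 55° = 1.8398
apparent dip = arctan 1.8398 = 61.47°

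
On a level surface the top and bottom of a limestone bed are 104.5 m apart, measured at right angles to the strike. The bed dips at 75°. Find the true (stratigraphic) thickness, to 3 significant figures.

True thickness t = w · sin(dip) = 104.5 × sin 75°
t = 104.5 × 0.9659 = 100.939 m

101 m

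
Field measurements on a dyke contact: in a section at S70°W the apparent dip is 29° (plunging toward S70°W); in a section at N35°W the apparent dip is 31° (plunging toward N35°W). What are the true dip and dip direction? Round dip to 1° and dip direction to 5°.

true dip 36°, dip direction 290°

The two traces are lines in the plane: v₁ = (sin 250°·cos 29°, cos 250°·cos 29°, −sin 29°), v₂ = (sin 325°·cos 31°, cos 325°·cos 31°, −sin 31°).
The plane normal is n = v₁ × v₂ ∝ (-0.494, 0.185, 0.724).
Dip δ = arctan(|n_h|/n_z) = arctan(0.528/0.724) = 36.1°.
The horizontal component of n points toward azimuth atan2(n_x, n_y) = 291°, the dip direction.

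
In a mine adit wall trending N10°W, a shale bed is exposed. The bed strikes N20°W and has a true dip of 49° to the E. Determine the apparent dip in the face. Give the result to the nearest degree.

Angle between strike (N20°W) and section (N10°W): β = 10°.
tan α = tan 49° × sin 10° = 1.1504 × 0.1736 = 0.1998
α = arctan(0.1998) = 11.30°

11°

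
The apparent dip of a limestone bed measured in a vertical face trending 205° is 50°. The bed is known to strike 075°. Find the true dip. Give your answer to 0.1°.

β = acute angle between strike 075° and section 205° = 50°.
tan(true dip) = tan 50° / sin 50° = 1.5557
true dip = arctan 1.5557 = 57.27°

57.3°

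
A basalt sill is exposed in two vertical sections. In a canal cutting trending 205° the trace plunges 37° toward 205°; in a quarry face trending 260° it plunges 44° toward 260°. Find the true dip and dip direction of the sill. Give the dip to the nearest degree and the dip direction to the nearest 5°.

Represent each trace as a vector plunging at its apparent dip toward its trend (east-north-up frame): v₁ = (-0.338, -0.724, -0.602), v₂ = (-0.708, -0.125, -0.695).
The plane normal is n = v₁ × v₂ ∝ (-0.428, -0.192, 0.471).
tan δ = √(n_x²+n_y²)/n_z = 0.469/0.471, so δ = 44.9°.
Dip direction = atan2(-0.428, -0.192) = 246° (azimuth of n's horizontal projection).

true dip 45°, dip direction 245°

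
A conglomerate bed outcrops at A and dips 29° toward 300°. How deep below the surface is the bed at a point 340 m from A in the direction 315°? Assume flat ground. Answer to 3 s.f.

The hole lies 15° from the dip direction, so the down-dip offset is 340 × cos 15° = 328.41 m.
Depth = down-dip offset × tan(dip) = 328.41 × tan 29° = 328.41 × 0.5543
Depth = 182.04 m

182 m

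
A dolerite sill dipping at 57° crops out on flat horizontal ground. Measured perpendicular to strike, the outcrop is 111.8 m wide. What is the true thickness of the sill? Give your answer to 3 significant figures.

93.8 m

True thickness t = w · sin(dip) = 111.8 × sin 57°
t = 111.8 × 0.8387 = 93.763 m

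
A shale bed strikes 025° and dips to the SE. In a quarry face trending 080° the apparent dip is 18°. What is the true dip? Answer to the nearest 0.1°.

21.6°

β = acute angle between strike 025° and section 080° = 55°.
tan δ = tan α / sin β = tan 18° / sin 55° = 0.3249 / 0.8192 = 0.3967
true dip = arctan 0.3967 = 21.64°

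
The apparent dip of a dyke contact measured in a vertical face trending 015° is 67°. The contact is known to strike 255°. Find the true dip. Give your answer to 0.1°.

β = acute angle between strike 255° and section 015° = 60°.
tan δ = tan α / sin β = tan 67° / sin 60° = 2.3559 / 0.8660 = 2.7203
true dip = arctan 2.7203 = 69.82°

69.8°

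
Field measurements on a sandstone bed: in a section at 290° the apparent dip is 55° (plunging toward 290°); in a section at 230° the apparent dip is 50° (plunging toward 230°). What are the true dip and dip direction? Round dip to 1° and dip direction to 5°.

true dip 57°, dip direction 270°

Each apparent-dip line lies in the plane. As unit vectors (x east, y north, z up), v₁ plunges 55°→290° and v₂ plunges 50°→230°.
n = v₁ × v₂ = (-0.489, -0.010, 0.319) (taken with n_z > 0).
Dip δ = arctan(|n_h|/n_z) = arctan(0.489/0.319) = 56.8°.
Dip direction = atan2(-0.489, -0.010) = 269° (azimuth of n's horizontal projection).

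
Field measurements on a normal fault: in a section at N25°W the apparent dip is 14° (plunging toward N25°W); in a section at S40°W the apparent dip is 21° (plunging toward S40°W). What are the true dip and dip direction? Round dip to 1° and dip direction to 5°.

The two traces are lines in the plane: v₁ = (sin 335°·cos 14°, cos 335°·cos 14°, −sin 14°), v₂ = (sin 220°·cos 21°, cos 220°·cos 21°, −sin 21°).
The plane normal is n = v₁ × v₂ ∝ (-0.488, -0.002, 0.821).
Dip δ = arctan(|n_h|/n_z) = arctan(0.488/0.821) = 30.7°.
The horizontal component of n points toward azimuth atan2(n_x, n_y) = 270°, the dip direction.

true dip 31°, dip direction 270°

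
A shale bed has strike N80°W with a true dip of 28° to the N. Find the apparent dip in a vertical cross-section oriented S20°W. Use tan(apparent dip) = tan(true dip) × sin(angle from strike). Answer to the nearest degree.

28°

Angle between strike (N80°W) and section (S20°W): β = 80°.
tan(apparent dip) = tan 28° · sin 80° = 0.5236
α = arctan(0.5236) = 27.64°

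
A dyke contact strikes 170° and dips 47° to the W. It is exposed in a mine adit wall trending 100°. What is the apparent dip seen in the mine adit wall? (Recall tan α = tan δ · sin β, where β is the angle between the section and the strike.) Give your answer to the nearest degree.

45°

Angle between strike (170°) and section (100°): β = 70°.
tan(apparent dip) = tan 47° · sin 70° = 1.0077
α = arctan(1.0077) = 45.22°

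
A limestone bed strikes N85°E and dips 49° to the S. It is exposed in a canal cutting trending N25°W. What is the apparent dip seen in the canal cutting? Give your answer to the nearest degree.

47°

The strike is N85°E and the section trends N25°W; the acute angle between them is β = 70°.
tan(apparent dip) = tan 49° · sin 70° = 1.0810
α = arctan(1.0810) = 47.23°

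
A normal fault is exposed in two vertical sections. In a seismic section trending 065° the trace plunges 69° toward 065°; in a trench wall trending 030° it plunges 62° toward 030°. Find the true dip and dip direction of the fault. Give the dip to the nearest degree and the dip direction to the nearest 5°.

true dip 69°, dip direction 075°

Each apparent-dip line lies in the plane. As unit vectors (x east, y north, z up), v₁ plunges 69°→065° and v₂ plunges 62°→030°.
Cross product v₁ × v₂ gives the pole to the plane: n ∝ (0.246, 0.068, 0.097).
tan δ = √(n_x²+n_y²)/n_z = 0.255/0.097, so δ = 69.3°.
The horizontal component of n points toward azimuth atan2(n_x, n_y) = 75°, the dip direction.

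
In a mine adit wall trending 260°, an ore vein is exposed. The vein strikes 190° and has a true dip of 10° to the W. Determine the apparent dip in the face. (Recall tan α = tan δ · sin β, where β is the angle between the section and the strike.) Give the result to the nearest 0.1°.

9.4°

The section lies 70° from the strike.
tan(apparent dip) = tan 10° · sin 70° = 0.1657
apparent dip = arctan 0.1657 = 9.41°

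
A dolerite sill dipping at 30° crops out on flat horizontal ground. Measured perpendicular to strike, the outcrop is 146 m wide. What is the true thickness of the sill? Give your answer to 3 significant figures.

True thickness t = w · sin(dip) = 146 × sin 30°
t = 146 × 0.5000 = 73.000 m

73.0 m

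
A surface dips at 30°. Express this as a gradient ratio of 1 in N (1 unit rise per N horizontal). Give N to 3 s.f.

1 in 1.73

1 : N means tan θ = 1/N, so N = 1/tan 30° = 1/0.5774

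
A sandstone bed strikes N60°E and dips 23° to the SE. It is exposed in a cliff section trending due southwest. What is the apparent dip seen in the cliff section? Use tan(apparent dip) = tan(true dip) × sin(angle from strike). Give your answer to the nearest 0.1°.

Angle between strike (N60°E) and section (due southwest): β = 15°.
tan α = tan 23° × sin 15° = 0.4245 × 0.2588 = 0.1099
apparent dip = arctan 0.1099 = 6.27°

6.3°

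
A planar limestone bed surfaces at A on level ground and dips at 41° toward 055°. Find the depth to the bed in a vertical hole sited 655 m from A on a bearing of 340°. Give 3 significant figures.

147 m

The hole lies 75° from the dip direction, so the down-dip offset is 655 × cos 75° = 169.53 m.
Depth = down-dip offset × tan(dip) = 169.53 × tan 41° = 169.53 × 0.8693
Depth = 147.37 m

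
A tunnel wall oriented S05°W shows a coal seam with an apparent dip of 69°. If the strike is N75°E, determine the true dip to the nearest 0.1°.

70.2°

The section is 70° from the strike.
tan δ = tan α / sin β = tan 69° / sin 70° = 2.6051 / 0.9397 = 2.7723
δ = arctan(2.7723) = 70.16°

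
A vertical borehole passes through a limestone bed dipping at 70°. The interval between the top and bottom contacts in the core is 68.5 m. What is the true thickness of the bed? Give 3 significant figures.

True thickness t = h · cos(dip) = 68.5 × cos 70°
t = 68.5 × 0.3420 = 23.428 m

23.4 m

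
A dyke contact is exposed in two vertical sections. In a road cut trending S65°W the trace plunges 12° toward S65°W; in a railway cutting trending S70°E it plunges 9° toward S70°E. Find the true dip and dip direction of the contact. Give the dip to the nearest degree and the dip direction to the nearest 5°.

true dip 26°, dip direction 180°

Represent each trace as a vector plunging at its apparent dip toward its trend (east-north-up frame): v₁ = (-0.887, -0.413, -0.208), v₂ = (0.928, -0.338, -0.156).
Cross product v₁ × v₂ gives the pole to the plane: n ∝ (-0.006, -0.332, 0.683).
tan δ = √(n_x²+n_y²)/n_z = 0.332/0.683, so δ = 25.9°.
The horizontal component of n points toward azimuth atan2(n_x, n_y) = 181°, the dip direction.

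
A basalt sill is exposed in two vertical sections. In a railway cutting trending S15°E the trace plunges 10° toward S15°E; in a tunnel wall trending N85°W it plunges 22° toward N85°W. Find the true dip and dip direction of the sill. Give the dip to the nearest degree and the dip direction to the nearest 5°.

The two traces are lines in the plane: v₁ = (sin 165°·cos 10°, cos 165°·cos 10°, −sin 10°), v₂ = (sin 275°·cos 22°, cos 275°·cos 22°, −sin 22°).
Cross product v₁ × v₂ gives the pole to the plane: n ∝ (-0.370, -0.256, 0.858).
tan δ = √(n_x²+n_y²)/n_z = 0.450/0.858, so δ = 27.7°.
Dip direction = atan2(-0.370, -0.256) = 235° (azimuth of n's horizontal projection).

true dip 28°, dip direction 235°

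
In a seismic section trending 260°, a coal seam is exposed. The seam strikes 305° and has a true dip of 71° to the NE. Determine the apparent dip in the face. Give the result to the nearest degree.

64°

Angle between strike (305°) and section (260°): β = 45°.
tan(apparent dip) = tan 71° · sin 45° = 2.0536
apparent dip = arctan 2.0536 = 64.04°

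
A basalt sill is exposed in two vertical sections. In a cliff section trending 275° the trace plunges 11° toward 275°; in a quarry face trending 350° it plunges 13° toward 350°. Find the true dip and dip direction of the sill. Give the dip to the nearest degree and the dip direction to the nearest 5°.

Represent each trace as a vector plunging at its apparent dip toward its trend (east-north-up frame): v₁ = (-0.978, 0.086, -0.191), v₂ = (-0.169, 0.960, -0.225).
Cross product v₁ × v₂ gives the pole to the plane: n ∝ (-0.164, 0.188, 0.924).
True dip = arccos(n_z / |n|) = arccos(0.9655) = 15.1°.
Dip direction = azimuth of (n_x, n_y) = atan2(-0.164, 0.188) = 319°.

true dip 15°, dip direction 320°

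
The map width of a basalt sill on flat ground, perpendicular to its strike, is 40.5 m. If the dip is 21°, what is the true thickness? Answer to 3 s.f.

14.5 m

True thickness t = w · sin(dip) = 40.5 × sin 21°
t = 40.5 × 0.3584 = 14.514 m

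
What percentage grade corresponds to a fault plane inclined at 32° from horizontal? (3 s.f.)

62.5%

grade % = 100 × tan 32° = 100 × 0.6249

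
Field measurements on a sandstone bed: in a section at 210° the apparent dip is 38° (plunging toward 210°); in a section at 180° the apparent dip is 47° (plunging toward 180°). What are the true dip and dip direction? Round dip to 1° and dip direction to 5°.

The two traces are lines in the plane: v₁ = (sin 210°·cos 38°, cos 210°·cos 38°, −sin 38°), v₂ = (sin 180°·cos 47°, cos 180°·cos 47°, −sin 47°).
n = v₁ × v₂ = (0.079, -0.288, 0.269) (taken with n_z > 0).
tan δ = √(n_x²+n_y²)/n_z = 0.299/0.269, so δ = 48.0°.
Dip direction = azimuth of (n_x, n_y) = atan2(0.079, -0.288) = 165°.

true dip 48°, dip direction 165°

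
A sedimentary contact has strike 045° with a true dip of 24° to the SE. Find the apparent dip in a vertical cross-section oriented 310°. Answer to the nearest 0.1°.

The section lies 85° from the strike.
tan(apparent dip) = tan 24° · sin 85° = 0.4435
α = arctan(0.4435) = 23.92°

23.9°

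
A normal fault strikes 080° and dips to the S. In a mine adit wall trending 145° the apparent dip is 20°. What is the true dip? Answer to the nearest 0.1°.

21.9°

β = acute angle between strike 080° and section 145° = 65°.
tan(true dip) = tan 20° / sin 65° = 0.4016
true dip = arctan 0.4016 = 21.88°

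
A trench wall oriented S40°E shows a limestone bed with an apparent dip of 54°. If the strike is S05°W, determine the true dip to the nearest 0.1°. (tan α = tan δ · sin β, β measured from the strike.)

The section is 45° from the strike.
tan δ = tan α / sin β = tan 54° / sin 45° = 1.3764 / 0.7071 = 1.9465
true dip = arctan 1.9465 = 62.81°

62.8°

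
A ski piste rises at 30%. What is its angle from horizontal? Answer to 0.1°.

tan θ = 30/100 = 0.3000
θ = arctan(0.3000) = 16.70°

16.7°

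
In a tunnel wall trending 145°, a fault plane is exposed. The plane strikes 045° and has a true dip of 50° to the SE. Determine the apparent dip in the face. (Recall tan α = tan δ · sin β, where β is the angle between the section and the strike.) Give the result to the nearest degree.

50°

The strike is 045° and the section trends 145°; the acute angle between them is β = 80°.
tan(apparent dip) = tan 50° · sin 80° = 1.1736
α = arctan(1.1736) = 49.57°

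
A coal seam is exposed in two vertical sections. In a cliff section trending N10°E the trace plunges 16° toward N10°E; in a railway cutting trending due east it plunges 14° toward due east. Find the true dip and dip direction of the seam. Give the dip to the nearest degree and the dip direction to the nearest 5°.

Represent each trace as a vector plunging at its apparent dip toward its trend (east-north-up frame): v₁ = (0.167, 0.947, -0.276), v₂ = (0.970, 0.000, -0.242).
n = v₁ × v₂ = (0.229, 0.227, 0.919) (taken with n_z > 0).
tan δ = √(n_x²+n_y²)/n_z = 0.323/0.919, so δ = 19.3°.
Dip direction = azimuth of (n_x, n_y) = atan2(0.229, 0.227) = 45°.

true dip 19°, dip direction 045°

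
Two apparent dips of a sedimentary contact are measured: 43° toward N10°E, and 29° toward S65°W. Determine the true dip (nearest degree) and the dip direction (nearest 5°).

true dip 58°, dip direction 315°

Represent each trace as a vector plunging at its apparent dip toward its trend (east-north-up frame): v₁ = (0.127, 0.720, -0.682), v₂ = (-0.793, -0.370, -0.485).
The plane normal is n = v₁ × v₂ ∝ (-0.601, 0.602, 0.524).
tan δ = √(n_x²+n_y²)/n_z = 0.851/0.524, so δ = 58.4°.
Dip direction = atan2(-0.601, 0.602) = 315° (azimuth of n's horizontal projection).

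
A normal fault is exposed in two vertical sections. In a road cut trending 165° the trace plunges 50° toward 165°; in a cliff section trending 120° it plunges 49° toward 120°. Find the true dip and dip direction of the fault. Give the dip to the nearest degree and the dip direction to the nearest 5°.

true dip 52°, dip direction 145°

The two traces are lines in the plane: v₁ = (sin 165°·cos 50°, cos 165°·cos 50°, −sin 50°), v₂ = (sin 120°·cos 49°, cos 120°·cos 49°, −sin 49°).
The plane normal is n = v₁ × v₂ ∝ (0.217, -0.310, 0.298).
Dip δ = arctan(|n_h|/n_z) = arctan(0.378/0.298) = 51.8°.
The horizontal component of n points toward azimuth atan2(n_x, n_y) = 145°, the dip direction.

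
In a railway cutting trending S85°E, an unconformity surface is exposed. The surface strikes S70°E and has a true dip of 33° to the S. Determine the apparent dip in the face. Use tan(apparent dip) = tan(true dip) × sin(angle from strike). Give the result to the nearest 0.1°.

The section lies 15° from the strike.
tan(apparent dip) = tan 33° · sin 15° = 0.1681
α = arctan(0.1681) = 9.54°

9.5°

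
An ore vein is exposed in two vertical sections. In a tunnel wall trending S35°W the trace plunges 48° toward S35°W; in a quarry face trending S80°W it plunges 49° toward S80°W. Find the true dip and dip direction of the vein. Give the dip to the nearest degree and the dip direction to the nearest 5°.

Represent each trace as a vector plunging at its apparent dip toward its trend (east-north-up frame): v₁ = (-0.384, -0.548, -0.743), v₂ = (-0.646, -0.114, -0.755).
Cross product v₁ × v₂ gives the pole to the plane: n ∝ (-0.329, -0.190, 0.310).
tan δ = √(n_x²+n_y²)/n_z = 0.380/0.310, so δ = 50.8°.
Dip direction = atan2(-0.329, -0.190) = 240° (azimuth of n's horizontal projection).

true dip 51°, dip direction 240°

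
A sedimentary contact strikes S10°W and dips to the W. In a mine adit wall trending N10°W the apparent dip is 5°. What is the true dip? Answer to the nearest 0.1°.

14.3°

The section is 20° from the strike.
tan(true dip) = tan 5° / sin 20° = 0.2558
true dip = arctan 0.2558 = 14.35°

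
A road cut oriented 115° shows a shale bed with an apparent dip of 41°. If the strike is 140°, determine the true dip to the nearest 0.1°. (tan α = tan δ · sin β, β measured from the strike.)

64.1°

β = acute angle between strike 140° and section 115° = 25°.
tan(true dip) = tan 41° / sin 25° = 2.0569
δ = arctan(2.0569) = 64.07°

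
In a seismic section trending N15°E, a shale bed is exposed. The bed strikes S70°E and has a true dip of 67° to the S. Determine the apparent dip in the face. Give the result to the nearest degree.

67°

Angle between strike (S70°E) and section (N15°E): β = 85°.
tan(apparent dip) = tan 67° · sin 85° = 2.3469
α = arctan(2.3469) = 66.92°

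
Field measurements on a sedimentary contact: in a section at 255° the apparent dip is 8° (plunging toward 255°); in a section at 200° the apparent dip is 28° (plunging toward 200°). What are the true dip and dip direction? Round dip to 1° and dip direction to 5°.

Represent each trace as a vector plunging at its apparent dip toward its trend (east-north-up frame): v₁ = (-0.957, -0.256, -0.139), v₂ = (-0.302, -0.830, -0.469).
The plane normal is n = v₁ × v₂ ∝ (0.005, -0.407, 0.716).
Dip δ = arctan(|n_h|/n_z) = arctan(0.407/0.716) = 29.6°.
The horizontal component of n points toward azimuth atan2(n_x, n_y) = 179°, the dip direction.

true dip 30°, dip direction 180°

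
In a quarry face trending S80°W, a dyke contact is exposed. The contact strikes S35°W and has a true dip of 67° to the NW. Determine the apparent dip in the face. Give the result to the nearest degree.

59°

The strike is S35°W and the section trends S80°W; the acute angle between them is β = 45°.
tan α = tan 67° × sin 45° = 2.3559 × 0.7071 = 1.6658
α = arctan(1.6658) = 59.02°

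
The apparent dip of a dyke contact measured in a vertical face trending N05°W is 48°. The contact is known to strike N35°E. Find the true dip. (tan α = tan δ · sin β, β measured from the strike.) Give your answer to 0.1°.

β = acute angle between strike N35°E and section N05°W = 40°.
tan δ = tan α / sin β = tan 48° / sin 40° = 1.1106 / 0.6428 = 1.7278
δ = arctan(1.7278) = 59.94°

59.9°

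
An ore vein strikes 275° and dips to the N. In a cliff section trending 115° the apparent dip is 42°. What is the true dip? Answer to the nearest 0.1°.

69.2°

β = acute angle between strike 275° and section 115° = 20°.
tan δ = tan α / sin β = tan 42° / sin 20° = 0.9004 / 0.3420 = 2.6326
true dip = arctan 2.6326 = 69.20°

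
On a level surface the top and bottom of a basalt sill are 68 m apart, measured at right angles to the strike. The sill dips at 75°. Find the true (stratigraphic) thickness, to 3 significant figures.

65.7 m

True thickness t = w · sin(dip) = 68 × sin 75°
t = 68 × 0.9659 = 65.683 m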